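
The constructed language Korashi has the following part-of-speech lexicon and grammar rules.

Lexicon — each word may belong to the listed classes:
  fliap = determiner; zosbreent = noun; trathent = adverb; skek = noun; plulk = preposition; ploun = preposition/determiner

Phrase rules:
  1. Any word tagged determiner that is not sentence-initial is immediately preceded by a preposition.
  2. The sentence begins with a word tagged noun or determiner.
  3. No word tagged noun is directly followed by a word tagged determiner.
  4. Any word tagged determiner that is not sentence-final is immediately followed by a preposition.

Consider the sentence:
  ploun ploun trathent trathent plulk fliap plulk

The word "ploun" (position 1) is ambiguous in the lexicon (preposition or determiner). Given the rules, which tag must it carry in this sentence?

Candidates per position — 1:ploun {preposition,determiner}; 2:ploun {preposition,determiner}; 3:trathent {adverb}; 4:trathent {adverb}; 5:plulk {preposition}; 6:fliap {determiner}; 7:plulk {preposition}.
If word 1 were preposition, no tagging could satisfy rule 2; so word 1 is determiner.
If word 2 were determiner, no tagging could satisfy rule 1; so word 2 is preposition.
The unique satisfying tagging is: determiner preposition adverb adverb preposition determiner preposition.
Check: rule 1 ok; rule 2 ok; rule 3 ok; rule 4 ok.

determiner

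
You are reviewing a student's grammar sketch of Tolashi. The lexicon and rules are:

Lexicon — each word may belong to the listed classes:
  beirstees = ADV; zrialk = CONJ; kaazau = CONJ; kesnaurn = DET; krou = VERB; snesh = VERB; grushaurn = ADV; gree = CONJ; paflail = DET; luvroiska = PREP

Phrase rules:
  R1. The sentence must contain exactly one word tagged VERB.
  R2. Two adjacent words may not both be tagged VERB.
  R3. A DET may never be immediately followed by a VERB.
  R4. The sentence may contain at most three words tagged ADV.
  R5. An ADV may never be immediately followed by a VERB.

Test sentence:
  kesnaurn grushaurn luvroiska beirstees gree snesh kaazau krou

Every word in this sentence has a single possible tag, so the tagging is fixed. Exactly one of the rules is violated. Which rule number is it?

1

Fixed tagging: DET ADV PREP ADV CONJ VERB CONJ VERB.
Applying the rules: R1 fails, R2 ok, R3 ok, R4 ok, R5 ok.
Only rule 1 fails.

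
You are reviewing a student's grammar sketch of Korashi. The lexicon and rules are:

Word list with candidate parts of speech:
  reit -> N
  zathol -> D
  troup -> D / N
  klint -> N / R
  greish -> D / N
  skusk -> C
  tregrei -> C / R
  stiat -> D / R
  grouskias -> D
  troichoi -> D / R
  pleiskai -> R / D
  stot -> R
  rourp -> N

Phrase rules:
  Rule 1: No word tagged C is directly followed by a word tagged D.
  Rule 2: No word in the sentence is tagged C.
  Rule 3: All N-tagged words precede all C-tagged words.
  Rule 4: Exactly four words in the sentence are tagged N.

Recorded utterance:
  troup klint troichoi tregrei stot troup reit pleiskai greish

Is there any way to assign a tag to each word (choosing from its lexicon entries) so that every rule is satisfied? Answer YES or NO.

Candidates per position — 1:troup {D,N}; 2:klint {N,R}; 3:troichoi {D,R}; 4:tregrei {C,R}; 5:stot {R}; 6:troup {D,N}; 7:reit {N}; 8:pleiskai {R,D}; 9:greish {D,N}.
One satisfying assignment: N R R R R N N D N.
Checking: rule 1 satisfied; rule 2 satisfied; rule 3 satisfied; rule 4 satisfied.

YES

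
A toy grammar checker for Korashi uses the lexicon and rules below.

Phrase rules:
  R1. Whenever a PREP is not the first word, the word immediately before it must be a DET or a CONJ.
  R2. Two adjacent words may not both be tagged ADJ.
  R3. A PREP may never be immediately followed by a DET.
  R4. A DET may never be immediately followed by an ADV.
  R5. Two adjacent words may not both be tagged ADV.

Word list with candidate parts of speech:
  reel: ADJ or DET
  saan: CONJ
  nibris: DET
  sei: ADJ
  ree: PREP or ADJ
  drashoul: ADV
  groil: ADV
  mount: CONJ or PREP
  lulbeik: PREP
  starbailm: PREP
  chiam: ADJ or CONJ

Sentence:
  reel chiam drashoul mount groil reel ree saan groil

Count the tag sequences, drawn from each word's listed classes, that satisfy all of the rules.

Candidates per position — 1:reel {ADJ,DET}; 2:chiam {ADJ,CONJ}; 3:drashoul {ADV}; 4:mount {CONJ,PREP}; 5:groil {ADV}; 6:reel {ADJ,DET}; 7:ree {PREP,ADJ}; 8:saan {CONJ}; 9:groil {ADV}.
There are 32 candidate sequences in total.
Checking each against the rules leaves 6 sequences.
Count = 6.

6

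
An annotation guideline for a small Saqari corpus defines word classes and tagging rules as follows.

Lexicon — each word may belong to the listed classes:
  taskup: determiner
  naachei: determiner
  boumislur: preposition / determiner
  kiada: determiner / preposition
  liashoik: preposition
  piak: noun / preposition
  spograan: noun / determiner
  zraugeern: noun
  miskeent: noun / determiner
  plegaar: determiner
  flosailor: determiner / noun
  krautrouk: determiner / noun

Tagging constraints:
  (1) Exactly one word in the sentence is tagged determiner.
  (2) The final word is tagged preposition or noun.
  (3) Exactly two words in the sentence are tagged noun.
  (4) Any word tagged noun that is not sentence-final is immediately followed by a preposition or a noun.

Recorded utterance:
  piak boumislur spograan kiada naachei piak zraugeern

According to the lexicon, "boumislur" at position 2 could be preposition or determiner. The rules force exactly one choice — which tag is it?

Candidates per position — 1:piak {noun,preposition}; 2:boumislur {preposition,determiner}; 3:spograan {noun,determiner}; 4:kiada {determiner,preposition}; 5:naachei {determiner}; 6:piak {noun,preposition}; 7:zraugeern {noun}.
Position 2: determiner is ruled out by rule 1; that leaves preposition.
Position 3: determiner is ruled out by rule 1; that leaves noun.
Position 4: determiner is ruled out by rule 1; that leaves preposition.
Position 6: noun is ruled out by rule 3; that leaves preposition.
Position 1: noun is ruled out by rule 3; that leaves preposition.
The only consistent sequence is: preposition preposition noun preposition determiner preposition noun.
Check: rule 1 satisfied; rule 2 satisfied; rule 3 satisfied; rule 4 satisfied.

preposition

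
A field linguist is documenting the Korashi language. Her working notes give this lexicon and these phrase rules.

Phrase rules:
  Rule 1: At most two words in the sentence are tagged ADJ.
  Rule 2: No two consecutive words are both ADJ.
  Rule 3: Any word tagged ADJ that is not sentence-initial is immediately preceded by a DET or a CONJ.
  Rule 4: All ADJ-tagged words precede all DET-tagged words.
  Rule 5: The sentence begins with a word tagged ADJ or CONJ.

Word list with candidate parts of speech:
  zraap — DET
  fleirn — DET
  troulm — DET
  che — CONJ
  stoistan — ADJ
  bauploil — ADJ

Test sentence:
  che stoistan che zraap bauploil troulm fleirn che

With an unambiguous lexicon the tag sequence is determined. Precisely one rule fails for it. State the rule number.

4

Fixed tagging: CONJ ADJ CONJ DET ADJ DET DET CONJ.
Rule check: R1 pass, R2 pass, R3 pass, R4 fail, R5 pass.
Only rule 4 fails.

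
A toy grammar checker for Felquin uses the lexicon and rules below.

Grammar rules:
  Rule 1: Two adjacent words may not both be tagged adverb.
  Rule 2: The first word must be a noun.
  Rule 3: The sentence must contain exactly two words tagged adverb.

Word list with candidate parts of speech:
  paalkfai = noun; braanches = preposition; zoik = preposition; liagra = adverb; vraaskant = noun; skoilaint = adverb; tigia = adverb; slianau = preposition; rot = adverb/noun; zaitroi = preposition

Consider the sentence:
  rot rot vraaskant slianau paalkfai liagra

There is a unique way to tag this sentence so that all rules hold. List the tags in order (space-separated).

Candidates per position — 1:rot {adverb,noun}; 2:rot {adverb,noun}; 3:vraaskant {noun}; 4:slianau {preposition}; 5:paalkfai {noun}; 6:liagra {adverb}.
Position 1: tagging it adverb would leave rule 2 unsatisfiable, so it must be noun.
Position 2: tagging it noun would leave rule 3 unsatisfiable, so it must be adverb.
So the tagging must be: noun adverb noun preposition noun adverb.
Verifying each rule — rule 1 ✓; rule 2 ✓; rule 3 ✓.

noun adverb noun preposition noun adverb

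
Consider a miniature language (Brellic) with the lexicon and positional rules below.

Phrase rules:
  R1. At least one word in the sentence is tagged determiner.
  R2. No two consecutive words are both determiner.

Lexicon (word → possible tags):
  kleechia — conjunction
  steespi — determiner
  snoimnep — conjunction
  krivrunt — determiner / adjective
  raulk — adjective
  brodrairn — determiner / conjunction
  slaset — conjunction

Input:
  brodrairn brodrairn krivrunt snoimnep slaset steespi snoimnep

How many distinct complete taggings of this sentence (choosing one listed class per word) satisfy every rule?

5

Candidates per position — 1:brodrairn {determiner,conjunction}; 2:brodrairn {determiner,conjunction}; 3:krivrunt {determiner,adjective}; 4:snoimnep {conjunction}; 5:slaset {conjunction}; 6:steespi {determiner}; 7:snoimnep {conjunction}.
There are 8 candidate sequences in total.
The sequences that satisfy every rule: determiner conjunction determiner conjunction conjunction determiner conjunction; determiner conjunction adjective conjunction conjunction determiner conjunction; conjunction determiner adjective conjunction conjunction determiner conjunction; conjunction conjunction determiner conjunction conjunction determiner conjunction; conjunction conjunction adjective conjunction conjunction determiner conjunction.
Count = 5.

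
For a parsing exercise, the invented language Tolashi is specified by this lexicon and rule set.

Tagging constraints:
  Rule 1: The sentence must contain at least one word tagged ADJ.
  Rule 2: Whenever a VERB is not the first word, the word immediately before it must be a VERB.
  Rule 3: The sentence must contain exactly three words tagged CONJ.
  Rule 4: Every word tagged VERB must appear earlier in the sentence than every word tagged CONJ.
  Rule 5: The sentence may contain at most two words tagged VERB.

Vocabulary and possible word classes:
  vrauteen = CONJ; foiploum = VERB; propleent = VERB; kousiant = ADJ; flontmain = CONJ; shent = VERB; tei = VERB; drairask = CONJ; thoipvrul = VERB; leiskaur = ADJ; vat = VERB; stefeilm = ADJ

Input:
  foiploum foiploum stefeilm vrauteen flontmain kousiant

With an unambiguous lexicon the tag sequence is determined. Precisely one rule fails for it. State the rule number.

Fixed tagging: VERB VERB ADJ CONJ CONJ ADJ.
Rule check: R1 holds, R2 holds, R3 violated, R4 holds, R5 holds.
Only rule 3 fails.

3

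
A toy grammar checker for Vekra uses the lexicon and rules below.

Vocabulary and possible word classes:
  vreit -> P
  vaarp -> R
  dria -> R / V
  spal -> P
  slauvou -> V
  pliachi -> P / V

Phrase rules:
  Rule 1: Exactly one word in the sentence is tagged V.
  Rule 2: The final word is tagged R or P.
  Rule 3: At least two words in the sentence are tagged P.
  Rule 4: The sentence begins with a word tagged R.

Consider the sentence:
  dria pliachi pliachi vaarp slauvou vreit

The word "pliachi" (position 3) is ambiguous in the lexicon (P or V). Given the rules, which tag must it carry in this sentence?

Candidates per position — 1:dria {R,V}; 2:pliachi {P,V}; 3:pliachi {P,V}; 4:vaarp {R}; 5:slauvou {V}; 6:vreit {P}.
Position 1: V is ruled out by rule 1; that leaves R.
Position 2: V is ruled out by rule 1; that leaves P.
Position 3: V is ruled out by rule 1; that leaves P.
The only consistent sequence is: R P P R V P.
Check: rule 1 ✓; rule 2 ✓; rule 3 ✓; rule 4 ✓.

P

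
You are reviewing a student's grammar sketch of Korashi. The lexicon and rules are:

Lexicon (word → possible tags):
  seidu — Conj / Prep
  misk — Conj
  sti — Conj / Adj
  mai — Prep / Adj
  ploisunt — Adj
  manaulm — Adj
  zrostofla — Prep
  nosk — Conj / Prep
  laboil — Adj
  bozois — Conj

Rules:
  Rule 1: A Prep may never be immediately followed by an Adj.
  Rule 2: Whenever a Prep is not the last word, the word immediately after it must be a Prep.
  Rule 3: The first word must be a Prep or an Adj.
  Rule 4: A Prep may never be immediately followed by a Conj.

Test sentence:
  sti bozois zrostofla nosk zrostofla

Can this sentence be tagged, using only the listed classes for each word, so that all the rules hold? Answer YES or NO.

Candidates per position — 1:sti {Conj,Adj}; 2:bozois {Conj}; 3:zrostofla {Prep}; 4:nosk {Conj,Prep}; 5:zrostofla {Prep}.
One satisfying assignment: Adj Conj Prep Prep Prep.
Checking: rule 1 ok; rule 2 ok; rule 3 ok; rule 4 ok.

YES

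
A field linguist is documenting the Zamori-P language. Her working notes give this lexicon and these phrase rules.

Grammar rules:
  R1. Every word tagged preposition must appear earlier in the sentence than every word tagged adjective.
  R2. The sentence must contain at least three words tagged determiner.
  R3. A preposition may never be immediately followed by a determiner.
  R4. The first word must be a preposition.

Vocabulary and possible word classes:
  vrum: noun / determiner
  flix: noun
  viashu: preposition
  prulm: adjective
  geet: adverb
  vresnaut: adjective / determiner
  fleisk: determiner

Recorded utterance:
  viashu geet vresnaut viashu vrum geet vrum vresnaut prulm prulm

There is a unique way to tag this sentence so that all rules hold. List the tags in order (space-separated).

Candidates per position — 1:viashu {preposition}; 2:geet {adverb}; 3:vresnaut {adjective,determiner}; 4:viashu {preposition}; 5:vrum {noun,determiner}; 6:geet {adverb}; 7:vrum {noun,determiner}; 8:vresnaut {adjective,determiner}; 9:prulm {adjective}; 10:prulm {adjective}.
If word 3 were adjective, no tagging could satisfy rule 1; so word 3 is determiner.
If word 5 were determiner, no tagging could satisfy rule 3; so word 5 is noun.
If word 7 were noun, no tagging could satisfy rule 2; so word 7 is determiner.
If word 8 were adjective, no tagging could satisfy rule 2; so word 8 is determiner.
The only consistent sequence is: preposition adverb determiner preposition noun adverb determiner determiner adjective adjective.
Checking: rule 1 ✓; rule 2 ✓; rule 3 ✓; rule 4 ✓.

preposition adverb determiner preposition noun adverb determiner determiner adjective adjective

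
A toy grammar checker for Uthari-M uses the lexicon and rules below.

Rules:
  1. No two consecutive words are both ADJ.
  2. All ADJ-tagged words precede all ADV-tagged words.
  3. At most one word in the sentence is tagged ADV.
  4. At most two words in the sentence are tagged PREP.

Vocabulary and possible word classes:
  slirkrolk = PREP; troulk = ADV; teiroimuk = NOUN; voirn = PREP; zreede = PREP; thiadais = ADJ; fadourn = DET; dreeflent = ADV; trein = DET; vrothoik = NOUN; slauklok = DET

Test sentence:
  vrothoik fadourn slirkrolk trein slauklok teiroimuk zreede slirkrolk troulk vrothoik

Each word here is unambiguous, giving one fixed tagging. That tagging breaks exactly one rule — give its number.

Fixed tagging: NOUN DET PREP DET DET NOUN PREP PREP ADV NOUN.
Checking each rule: R1 pass, R2 pass, R3 pass, R4 fail.
Only rule 4 fails.

4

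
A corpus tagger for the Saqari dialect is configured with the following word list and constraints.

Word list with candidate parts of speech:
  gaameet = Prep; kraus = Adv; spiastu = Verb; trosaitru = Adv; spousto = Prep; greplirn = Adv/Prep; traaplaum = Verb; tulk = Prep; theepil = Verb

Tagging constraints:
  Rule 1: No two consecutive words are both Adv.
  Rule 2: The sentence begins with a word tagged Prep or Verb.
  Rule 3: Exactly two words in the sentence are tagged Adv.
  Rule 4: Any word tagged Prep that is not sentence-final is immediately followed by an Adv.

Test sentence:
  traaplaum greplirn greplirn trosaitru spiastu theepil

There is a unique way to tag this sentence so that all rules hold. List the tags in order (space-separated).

Candidates per position — 1:traaplaum {Verb}; 2:greplirn {Adv,Prep}; 3:greplirn {Adv,Prep}; 4:trosaitru {Adv}; 5:spiastu {Verb}; 6:theepil {Verb}.
If word 3 were Adv, no tagging could satisfy rule 1; so word 3 is Prep.
If word 2 were Prep, no tagging could satisfy rule 3; so word 2 is Adv.
The unique satisfying tagging is: Verb Adv Prep Adv Verb Verb.
Rule-by-rule: rule 1 satisfied; rule 2 satisfied; rule 3 satisfied; rule 4 satisfied.

Verb Adv Prep Adv Verb Verb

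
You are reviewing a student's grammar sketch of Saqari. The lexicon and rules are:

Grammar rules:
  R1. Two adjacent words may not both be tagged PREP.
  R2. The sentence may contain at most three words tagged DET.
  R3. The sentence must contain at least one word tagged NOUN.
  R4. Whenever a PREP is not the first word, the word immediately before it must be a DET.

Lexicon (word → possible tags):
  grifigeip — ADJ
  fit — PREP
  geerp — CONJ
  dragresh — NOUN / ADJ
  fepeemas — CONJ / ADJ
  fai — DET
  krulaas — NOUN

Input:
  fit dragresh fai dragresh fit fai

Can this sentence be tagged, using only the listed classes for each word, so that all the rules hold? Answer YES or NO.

NO

Candidates per position — 1:fit {PREP}; 2:dragresh {NOUN,ADJ}; 3:fai {DET}; 4:dragresh {NOUN,ADJ}; 5:fit {PREP}; 6:fai {DET}.
Rule 4 cannot be satisfied by any choice of tags from the lexicon.
So there is no consistent tagging.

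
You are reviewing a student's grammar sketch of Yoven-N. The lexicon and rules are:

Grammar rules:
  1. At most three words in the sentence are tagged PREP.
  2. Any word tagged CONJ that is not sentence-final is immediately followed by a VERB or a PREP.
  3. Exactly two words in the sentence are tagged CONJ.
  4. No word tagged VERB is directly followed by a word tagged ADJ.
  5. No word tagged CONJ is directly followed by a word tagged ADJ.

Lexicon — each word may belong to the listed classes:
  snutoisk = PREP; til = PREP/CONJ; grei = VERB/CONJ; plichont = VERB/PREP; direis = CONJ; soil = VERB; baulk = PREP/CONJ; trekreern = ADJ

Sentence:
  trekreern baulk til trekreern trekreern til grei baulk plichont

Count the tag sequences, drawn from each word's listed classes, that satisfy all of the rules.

7

Candidates per position — 1:trekreern {ADJ}; 2:baulk {PREP,CONJ}; 3:til {PREP,CONJ}; 4:trekreern {ADJ}; 5:trekreern {ADJ}; 6:til {PREP,CONJ}; 7:grei {VERB,CONJ}; 8:baulk {PREP,CONJ}; 9:plichont {VERB,PREP}.
There are 64 candidate sequences in total.
Checking each against the rules leaves 7 sequences.
Count = 7.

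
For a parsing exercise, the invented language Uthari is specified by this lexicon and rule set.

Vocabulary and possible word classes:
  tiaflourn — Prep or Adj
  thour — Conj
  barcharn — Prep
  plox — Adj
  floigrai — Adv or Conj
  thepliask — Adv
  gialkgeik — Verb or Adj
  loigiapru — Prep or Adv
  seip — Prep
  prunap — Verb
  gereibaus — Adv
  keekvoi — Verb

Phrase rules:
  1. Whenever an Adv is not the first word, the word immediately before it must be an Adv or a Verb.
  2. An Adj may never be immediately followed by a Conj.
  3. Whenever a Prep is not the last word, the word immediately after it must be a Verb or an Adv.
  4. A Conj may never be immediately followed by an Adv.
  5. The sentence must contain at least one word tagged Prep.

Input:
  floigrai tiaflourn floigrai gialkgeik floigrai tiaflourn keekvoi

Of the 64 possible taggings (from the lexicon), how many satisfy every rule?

0

Candidates per position — 1:floigrai {Adv,Conj}; 2:tiaflourn {Prep,Adj}; 3:floigrai {Adv,Conj}; 4:gialkgeik {Verb,Adj}; 5:floigrai {Adv,Conj}; 6:tiaflourn {Prep,Adj}; 7:keekvoi {Verb}.
There are 64 candidate sequences in total.
Every candidate sequence violates at least one rule; no consistent tagging exists.
Count = 0.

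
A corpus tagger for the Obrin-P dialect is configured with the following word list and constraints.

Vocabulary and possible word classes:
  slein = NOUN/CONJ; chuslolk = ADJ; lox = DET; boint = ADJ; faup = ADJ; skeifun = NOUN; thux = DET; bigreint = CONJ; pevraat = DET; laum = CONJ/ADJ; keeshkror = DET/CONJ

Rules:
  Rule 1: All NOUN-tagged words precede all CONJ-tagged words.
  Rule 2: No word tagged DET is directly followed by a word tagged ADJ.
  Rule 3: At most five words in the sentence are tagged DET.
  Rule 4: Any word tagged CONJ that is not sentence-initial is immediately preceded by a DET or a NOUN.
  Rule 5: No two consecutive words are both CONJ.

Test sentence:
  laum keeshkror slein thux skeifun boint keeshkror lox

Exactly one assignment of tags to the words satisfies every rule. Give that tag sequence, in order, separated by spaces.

Candidates per position — 1:laum {CONJ,ADJ}; 2:keeshkror {DET,CONJ}; 3:slein {NOUN,CONJ}; 4:thux {DET}; 5:skeifun {NOUN}; 6:boint {ADJ}; 7:keeshkror {DET,CONJ}; 8:lox {DET}.
Position 1: tagging it CONJ would leave rule 1 unsatisfiable, so it must be ADJ.
Position 2: tagging it CONJ would leave rule 1 unsatisfiable, so it must be DET.
Position 3: tagging it CONJ would leave rule 1 unsatisfiable, so it must be NOUN.
Position 7: tagging it CONJ would leave rule 4 unsatisfiable, so it must be DET.
So the tagging must be: ADJ DET NOUN DET NOUN ADJ DET DET.
Checking: rule 1 ✓; rule 2 ✓; rule 3 ✓; rule 4 ✓; rule 5 ✓.

ADJ DET NOUN DET NOUN ADJ DET DET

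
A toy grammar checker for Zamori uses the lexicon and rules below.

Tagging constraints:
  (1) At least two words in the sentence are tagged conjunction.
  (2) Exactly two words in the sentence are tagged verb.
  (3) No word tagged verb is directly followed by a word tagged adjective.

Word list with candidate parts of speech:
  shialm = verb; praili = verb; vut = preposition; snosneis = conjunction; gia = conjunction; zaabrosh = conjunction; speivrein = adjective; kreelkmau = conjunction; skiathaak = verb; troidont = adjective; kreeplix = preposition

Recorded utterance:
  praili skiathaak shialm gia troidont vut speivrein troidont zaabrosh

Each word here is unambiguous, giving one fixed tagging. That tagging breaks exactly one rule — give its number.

2

Fixed tagging: verb verb verb conjunction adjective preposition adjective adjective conjunction.
Applying the rules: R1 ok, R2 fails, R3 ok.
Only rule 2 fails.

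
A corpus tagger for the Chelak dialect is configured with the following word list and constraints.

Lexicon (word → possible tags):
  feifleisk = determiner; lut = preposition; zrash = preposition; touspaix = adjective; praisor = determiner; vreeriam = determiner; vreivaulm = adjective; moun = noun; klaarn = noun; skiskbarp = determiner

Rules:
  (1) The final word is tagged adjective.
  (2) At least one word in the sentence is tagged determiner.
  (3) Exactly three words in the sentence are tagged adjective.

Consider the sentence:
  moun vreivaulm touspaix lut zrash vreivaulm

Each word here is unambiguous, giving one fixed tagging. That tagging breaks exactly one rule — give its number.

Fixed tagging: noun adjective adjective preposition preposition adjective.
Checking each rule: R1 holds, R2 violated, R3 holds.
Only rule 2 fails.

2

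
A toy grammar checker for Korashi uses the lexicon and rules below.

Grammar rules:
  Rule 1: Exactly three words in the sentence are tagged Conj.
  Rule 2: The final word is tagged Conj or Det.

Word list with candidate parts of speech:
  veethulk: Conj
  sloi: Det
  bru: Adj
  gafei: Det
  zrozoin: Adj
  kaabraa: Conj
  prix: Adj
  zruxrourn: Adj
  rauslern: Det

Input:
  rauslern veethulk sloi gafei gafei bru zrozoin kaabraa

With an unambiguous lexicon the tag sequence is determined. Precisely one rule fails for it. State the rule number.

Fixed tagging: Det Conj Det Det Det Adj Adj Conj.
Checking each rule: R1 ✗, R2 ✓.
Only rule 1 fails.

1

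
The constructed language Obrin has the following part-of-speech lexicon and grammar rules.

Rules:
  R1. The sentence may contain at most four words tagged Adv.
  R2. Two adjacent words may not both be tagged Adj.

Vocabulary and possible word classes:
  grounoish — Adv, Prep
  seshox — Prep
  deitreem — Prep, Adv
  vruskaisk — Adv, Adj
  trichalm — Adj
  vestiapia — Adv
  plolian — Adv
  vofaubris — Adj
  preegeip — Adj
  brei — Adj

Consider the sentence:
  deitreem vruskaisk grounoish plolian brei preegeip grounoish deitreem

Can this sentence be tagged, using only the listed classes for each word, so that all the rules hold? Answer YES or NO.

NO

Candidates per position — 1:deitreem {Prep,Adv}; 2:vruskaisk {Adv,Adj}; 3:grounoish {Adv,Prep}; 4:plolian {Adv}; 5:brei {Adj}; 6:preegeip {Adj}; 7:grounoish {Adv,Prep}; 8:deitreem {Prep,Adv}.
Rule 2 cannot be satisfied by any choice of tags from the lexicon.
So there is no consistent tagging.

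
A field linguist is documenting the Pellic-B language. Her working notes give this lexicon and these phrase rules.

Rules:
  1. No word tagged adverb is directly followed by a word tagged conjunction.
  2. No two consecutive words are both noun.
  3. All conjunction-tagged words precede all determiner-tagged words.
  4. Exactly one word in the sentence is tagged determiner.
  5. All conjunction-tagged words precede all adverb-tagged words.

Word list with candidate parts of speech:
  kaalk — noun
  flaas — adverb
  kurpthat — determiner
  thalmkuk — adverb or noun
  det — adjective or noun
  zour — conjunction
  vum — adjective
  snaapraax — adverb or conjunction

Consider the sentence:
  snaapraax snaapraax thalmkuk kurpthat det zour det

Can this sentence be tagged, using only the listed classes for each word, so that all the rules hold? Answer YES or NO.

Candidates per position — 1:snaapraax {adverb,conjunction}; 2:snaapraax {adverb,conjunction}; 3:thalmkuk {adverb,noun}; 4:kurpthat {determiner}; 5:det {adjective,noun}; 6:zour {conjunction}; 7:det {adjective,noun}.
Rule 3 cannot be satisfied by any choice of tags from the lexicon.
So there is no consistent tagging.

NO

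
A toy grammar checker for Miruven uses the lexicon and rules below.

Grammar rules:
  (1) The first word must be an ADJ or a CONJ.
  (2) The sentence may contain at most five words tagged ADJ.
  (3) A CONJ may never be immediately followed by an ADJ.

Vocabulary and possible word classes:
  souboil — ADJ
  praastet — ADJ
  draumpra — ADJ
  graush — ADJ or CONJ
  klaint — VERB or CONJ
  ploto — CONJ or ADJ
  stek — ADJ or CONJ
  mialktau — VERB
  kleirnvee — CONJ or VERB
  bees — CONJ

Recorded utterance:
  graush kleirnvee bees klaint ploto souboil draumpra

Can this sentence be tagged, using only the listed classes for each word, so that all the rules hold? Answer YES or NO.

Candidates per position — 1:graush {ADJ,CONJ}; 2:kleirnvee {CONJ,VERB}; 3:bees {CONJ}; 4:klaint {VERB,CONJ}; 5:ploto {CONJ,ADJ}; 6:souboil {ADJ}; 7:draumpra {ADJ}.
One satisfying assignment: CONJ CONJ CONJ VERB ADJ ADJ ADJ.
Rule-by-rule: rule 1 ok; rule 2 ok; rule 3 ok.

YES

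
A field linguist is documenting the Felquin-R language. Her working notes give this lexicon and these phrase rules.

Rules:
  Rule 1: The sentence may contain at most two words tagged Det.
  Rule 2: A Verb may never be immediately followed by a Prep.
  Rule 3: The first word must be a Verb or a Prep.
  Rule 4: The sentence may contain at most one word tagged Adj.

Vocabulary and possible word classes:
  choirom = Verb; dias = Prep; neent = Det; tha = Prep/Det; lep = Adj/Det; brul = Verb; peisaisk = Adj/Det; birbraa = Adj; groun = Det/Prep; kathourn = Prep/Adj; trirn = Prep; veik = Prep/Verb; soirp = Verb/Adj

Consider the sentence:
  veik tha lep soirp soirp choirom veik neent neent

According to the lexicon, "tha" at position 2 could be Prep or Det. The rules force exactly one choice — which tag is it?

Prep

Candidates per position — 1:veik {Prep,Verb}; 2:tha {Prep,Det}; 3:lep {Adj,Det}; 4:soirp {Verb,Adj}; 5:soirp {Verb,Adj}; 6:choirom {Verb}; 7:veik {Prep,Verb}; 8:neent {Det}; 9:neent {Det}.
Position 2: tagging it Det would leave rule 1 unsatisfiable, so it must be Prep.
Position 3: tagging it Det would leave rule 1 unsatisfiable, so it must be Adj.
Position 4: tagging it Adj would leave rule 4 unsatisfiable, so it must be Verb.
Position 5: tagging it Adj would leave rule 4 unsatisfiable, so it must be Verb.
Position 7: tagging it Prep would leave rule 2 unsatisfiable, so it must be Verb.
Position 1: tagging it Verb would leave rule 2 unsatisfiable, so it must be Prep.
So the tagging must be: Prep Prep Adj Verb Verb Verb Verb Det Det.
Rule-by-rule: rule 1 satisfied; rule 2 satisfied; rule 3 satisfied; rule 4 satisfied.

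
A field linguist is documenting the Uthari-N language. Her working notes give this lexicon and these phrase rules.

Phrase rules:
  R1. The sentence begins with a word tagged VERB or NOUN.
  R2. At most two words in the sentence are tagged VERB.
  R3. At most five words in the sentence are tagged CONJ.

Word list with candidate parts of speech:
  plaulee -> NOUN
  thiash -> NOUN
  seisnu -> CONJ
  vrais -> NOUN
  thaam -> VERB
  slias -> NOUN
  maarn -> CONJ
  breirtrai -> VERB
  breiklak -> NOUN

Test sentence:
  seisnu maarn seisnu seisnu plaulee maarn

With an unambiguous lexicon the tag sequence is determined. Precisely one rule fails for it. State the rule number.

Fixed tagging: CONJ CONJ CONJ CONJ NOUN CONJ.
Rule check: R1 fail, R2 pass, R3 pass.
Only rule 1 fails.

1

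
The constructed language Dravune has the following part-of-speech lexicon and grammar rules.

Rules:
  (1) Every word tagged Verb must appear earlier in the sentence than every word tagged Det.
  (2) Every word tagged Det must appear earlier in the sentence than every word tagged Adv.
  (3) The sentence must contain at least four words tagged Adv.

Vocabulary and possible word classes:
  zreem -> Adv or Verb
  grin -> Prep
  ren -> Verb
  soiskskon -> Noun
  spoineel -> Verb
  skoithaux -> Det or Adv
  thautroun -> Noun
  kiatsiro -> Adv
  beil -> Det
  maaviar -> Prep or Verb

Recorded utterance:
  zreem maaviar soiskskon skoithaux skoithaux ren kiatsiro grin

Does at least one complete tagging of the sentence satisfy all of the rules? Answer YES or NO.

Candidates per position — 1:zreem {Adv,Verb}; 2:maaviar {Prep,Verb}; 3:soiskskon {Noun}; 4:skoithaux {Det,Adv}; 5:skoithaux {Det,Adv}; 6:ren {Verb}; 7:kiatsiro {Adv}; 8:grin {Prep}.
One satisfying assignment: Adv Prep Noun Adv Adv Verb Adv Prep.
Verifying each rule — rule 1 holds; rule 2 holds; rule 3 holds.

YES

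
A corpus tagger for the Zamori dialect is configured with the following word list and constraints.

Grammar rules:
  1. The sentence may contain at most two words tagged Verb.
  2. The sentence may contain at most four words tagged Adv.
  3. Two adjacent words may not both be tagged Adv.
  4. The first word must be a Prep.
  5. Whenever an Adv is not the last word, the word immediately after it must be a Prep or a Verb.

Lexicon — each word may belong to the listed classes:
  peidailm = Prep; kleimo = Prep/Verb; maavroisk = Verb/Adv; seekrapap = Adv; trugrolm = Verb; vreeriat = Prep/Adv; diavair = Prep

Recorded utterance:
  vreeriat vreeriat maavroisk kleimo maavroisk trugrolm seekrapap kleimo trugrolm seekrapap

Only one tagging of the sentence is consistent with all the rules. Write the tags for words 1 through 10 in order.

Candidates per position — 1:vreeriat {Prep,Adv}; 2:vreeriat {Prep,Adv}; 3:maavroisk {Verb,Adv}; 4:kleimo {Prep,Verb}; 5:maavroisk {Verb,Adv}; 6:trugrolm {Verb}; 7:seekrapap {Adv}; 8:kleimo {Prep,Verb}; 9:trugrolm {Verb}; 10:seekrapap {Adv}.
Position 1: tagging it Adv would leave rule 4 unsatisfiable, so it must be Prep.
Position 3: tagging it Verb would leave rule 1 unsatisfiable, so it must be Adv.
Position 4: tagging it Verb would leave rule 1 unsatisfiable, so it must be Prep.
Position 5: tagging it Verb would leave rule 1 unsatisfiable, so it must be Adv.
Position 8: tagging it Verb would leave rule 1 unsatisfiable, so it must be Prep.
Position 2: tagging it Adv would leave rule 2 unsatisfiable, so it must be Prep.
The only consistent sequence is: Prep Prep Adv Prep Adv Verb Adv Prep Verb Adv.
Checking: rule 1 ok; rule 2 ok; rule 3 ok; rule 4 ok; rule 5 ok.

Prep Prep Adv Prep Adv Verb Adv Prep Verb Adv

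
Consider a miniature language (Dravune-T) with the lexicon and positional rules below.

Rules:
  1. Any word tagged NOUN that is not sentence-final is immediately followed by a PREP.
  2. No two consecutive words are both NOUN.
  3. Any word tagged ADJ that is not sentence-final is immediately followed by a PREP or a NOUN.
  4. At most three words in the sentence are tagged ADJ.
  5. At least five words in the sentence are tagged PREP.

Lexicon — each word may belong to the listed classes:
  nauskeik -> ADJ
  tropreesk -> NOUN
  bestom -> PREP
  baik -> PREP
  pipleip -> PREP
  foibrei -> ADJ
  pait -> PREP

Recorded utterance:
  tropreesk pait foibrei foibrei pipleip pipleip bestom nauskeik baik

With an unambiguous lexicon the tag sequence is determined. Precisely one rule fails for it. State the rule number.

3

Fixed tagging: NOUN PREP ADJ ADJ PREP PREP PREP ADJ PREP.
Checking each rule: R1 holds, R2 holds, R3 violated, R4 holds, R5 holds.
Only rule 3 fails.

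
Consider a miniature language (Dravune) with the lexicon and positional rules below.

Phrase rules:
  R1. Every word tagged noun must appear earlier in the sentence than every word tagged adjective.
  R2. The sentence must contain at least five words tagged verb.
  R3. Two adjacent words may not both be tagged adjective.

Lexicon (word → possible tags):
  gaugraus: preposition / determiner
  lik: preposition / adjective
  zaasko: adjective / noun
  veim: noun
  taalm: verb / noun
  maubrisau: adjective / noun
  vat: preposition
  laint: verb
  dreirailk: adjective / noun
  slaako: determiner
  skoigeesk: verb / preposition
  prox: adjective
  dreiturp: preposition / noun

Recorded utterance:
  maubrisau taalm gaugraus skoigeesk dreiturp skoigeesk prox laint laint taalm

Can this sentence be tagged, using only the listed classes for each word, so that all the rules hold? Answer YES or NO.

YES

Candidates per position — 1:maubrisau {adjective,noun}; 2:taalm {verb,noun}; 3:gaugraus {preposition,determiner}; 4:skoigeesk {verb,preposition}; 5:dreiturp {preposition,noun}; 6:skoigeesk {verb,preposition}; 7:prox {adjective}; 8:laint {verb}; 9:laint {verb}; 10:taalm {verb,noun}.
One satisfying assignment: noun verb preposition verb preposition preposition adjective verb verb verb.
Rule-by-rule: rule 1 satisfied; rule 2 satisfied; rule 3 satisfied.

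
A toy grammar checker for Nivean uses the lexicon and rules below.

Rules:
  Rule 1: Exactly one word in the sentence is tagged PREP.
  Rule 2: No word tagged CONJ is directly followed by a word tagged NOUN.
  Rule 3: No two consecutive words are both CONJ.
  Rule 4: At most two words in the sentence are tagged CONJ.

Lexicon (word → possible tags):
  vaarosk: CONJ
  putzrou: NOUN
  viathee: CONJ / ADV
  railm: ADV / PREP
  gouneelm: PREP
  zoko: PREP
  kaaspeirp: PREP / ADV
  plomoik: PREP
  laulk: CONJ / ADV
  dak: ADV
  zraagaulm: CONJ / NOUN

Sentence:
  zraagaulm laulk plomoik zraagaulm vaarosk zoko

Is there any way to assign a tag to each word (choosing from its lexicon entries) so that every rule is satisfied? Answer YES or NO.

Candidates per position — 1:zraagaulm {CONJ,NOUN}; 2:laulk {CONJ,ADV}; 3:plomoik {PREP}; 4:zraagaulm {CONJ,NOUN}; 5:vaarosk {CONJ}; 6:zoko {PREP}.
Rule 1 cannot be satisfied by any choice of tags from the lexicon.
So there is no consistent tagging.

NO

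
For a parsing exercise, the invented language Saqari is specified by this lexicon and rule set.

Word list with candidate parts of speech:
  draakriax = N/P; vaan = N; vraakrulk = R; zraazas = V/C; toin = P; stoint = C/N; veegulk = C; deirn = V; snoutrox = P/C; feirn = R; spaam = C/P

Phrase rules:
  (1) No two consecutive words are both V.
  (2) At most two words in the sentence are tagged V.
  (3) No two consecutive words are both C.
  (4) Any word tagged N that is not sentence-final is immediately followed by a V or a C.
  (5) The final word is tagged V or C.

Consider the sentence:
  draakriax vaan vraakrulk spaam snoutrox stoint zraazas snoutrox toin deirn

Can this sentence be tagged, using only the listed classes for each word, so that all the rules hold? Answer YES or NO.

NO

Candidates per position — 1:draakriax {N,P}; 2:vaan {N}; 3:vraakrulk {R}; 4:spaam {C,P}; 5:snoutrox {P,C}; 6:stoint {C,N}; 7:zraazas {V,C}; 8:snoutrox {P,C}; 9:toin {P}; 10:deirn {V}.
Rule 4 cannot be satisfied by any choice of tags from the lexicon.
So there is no consistent tagging.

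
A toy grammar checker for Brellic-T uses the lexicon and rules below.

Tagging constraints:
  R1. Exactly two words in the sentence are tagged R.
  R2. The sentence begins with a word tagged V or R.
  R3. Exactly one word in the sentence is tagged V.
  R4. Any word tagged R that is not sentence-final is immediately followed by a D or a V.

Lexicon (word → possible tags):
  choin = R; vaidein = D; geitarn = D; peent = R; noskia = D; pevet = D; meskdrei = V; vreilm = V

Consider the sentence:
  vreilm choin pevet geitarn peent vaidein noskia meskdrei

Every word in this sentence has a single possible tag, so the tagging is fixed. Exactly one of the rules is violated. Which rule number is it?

3

Fixed tagging: V R D D R D D V.
Applying the rules: R1 ✓, R2 ✓, R3 ✗, R4 ✓.
Only rule 3 fails.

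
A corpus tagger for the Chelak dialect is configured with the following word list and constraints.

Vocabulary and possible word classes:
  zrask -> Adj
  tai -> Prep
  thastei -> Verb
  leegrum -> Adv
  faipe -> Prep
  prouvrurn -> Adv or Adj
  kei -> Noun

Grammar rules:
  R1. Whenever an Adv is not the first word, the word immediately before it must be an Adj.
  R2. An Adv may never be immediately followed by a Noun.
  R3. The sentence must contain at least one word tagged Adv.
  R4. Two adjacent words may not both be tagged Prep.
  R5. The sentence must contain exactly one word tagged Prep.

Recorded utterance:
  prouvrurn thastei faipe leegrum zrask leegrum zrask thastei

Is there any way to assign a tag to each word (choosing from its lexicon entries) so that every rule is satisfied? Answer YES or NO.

NO

Candidates per position — 1:prouvrurn {Adv,Adj}; 2:thastei {Verb}; 3:faipe {Prep}; 4:leegrum {Adv}; 5:zrask {Adj}; 6:leegrum {Adv}; 7:zrask {Adj}; 8:thastei {Verb}.
Rule 1 cannot be satisfied by any choice of tags from the lexicon.
So there is no consistent tagging.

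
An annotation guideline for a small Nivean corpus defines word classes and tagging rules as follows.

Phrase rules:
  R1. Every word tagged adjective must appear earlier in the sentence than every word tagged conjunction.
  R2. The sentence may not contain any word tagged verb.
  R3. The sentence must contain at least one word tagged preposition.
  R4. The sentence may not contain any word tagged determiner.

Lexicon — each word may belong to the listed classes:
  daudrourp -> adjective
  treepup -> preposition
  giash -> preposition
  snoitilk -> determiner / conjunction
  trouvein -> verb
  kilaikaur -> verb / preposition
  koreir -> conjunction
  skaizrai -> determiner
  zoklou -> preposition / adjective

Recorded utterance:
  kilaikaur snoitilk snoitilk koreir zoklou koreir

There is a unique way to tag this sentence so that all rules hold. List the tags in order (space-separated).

Candidates per position — 1:kilaikaur {verb,preposition}; 2:snoitilk {determiner,conjunction}; 3:snoitilk {determiner,conjunction}; 4:koreir {conjunction}; 5:zoklou {preposition,adjective}; 6:koreir {conjunction}.
Word 1 cannot be verb — rule 2 would then fail for every completion. It is preposition.
Word 2 cannot be determiner — rule 4 would then fail for every completion. It is conjunction.
Word 3 cannot be determiner — rule 4 would then fail for every completion. It is conjunction.
Word 5 cannot be adjective — rule 1 would then fail for every completion. It is preposition.
That leaves exactly one tagging: preposition conjunction conjunction conjunction preposition conjunction.
Check: rule 1 ✓; rule 2 ✓; rule 3 ✓; rule 4 ✓.

preposition conjunction conjunction conjunction preposition conjunction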